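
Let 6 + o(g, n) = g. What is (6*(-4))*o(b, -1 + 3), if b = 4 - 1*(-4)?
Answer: -48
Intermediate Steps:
b = 8 (b = 4 + 4 = 8)
o(g, n) = -6 + g
(6*(-4))*o(b, -1 + 3) = (6*(-4))*(-6 + 8) = -24*2 = -48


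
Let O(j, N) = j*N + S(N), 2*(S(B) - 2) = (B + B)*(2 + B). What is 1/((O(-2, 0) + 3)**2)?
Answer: 1/25 ≈ 0.040000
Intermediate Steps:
S(B) = 2 + B*(2 + B) (S(B) = 2 + ((B + B)*(2 + B))/2 = 2 + ((2*B)*(2 + B))/2 = 2 + (2*B*(2 + B))/2 = 2 + B*(2 + B))
O(j, N) = 2 + N**2 + 2*N + N*j (O(j, N) = j*N + (2 + N**2 + 2*N) = N*j + (2 + N**2 + 2*N) = 2 + N**2 + 2*N + N*j)
1/((O(-2, 0) + 3)**2) = 1/(((2 + 0**2 + 2*0 + 0*(-2)) + 3)**2) = 1/(((2 + 0 + 0 + 0) + 3)**2) = 1/((2 + 3)**2) = 1/(5**2) = 1/25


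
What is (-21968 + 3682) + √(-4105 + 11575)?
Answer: -18286 + 3*√830 ≈ -18200.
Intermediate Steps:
(-21968 + 3682) + √(-4105 + 11575) = -18286 + √7470 = -18286 + 3*√830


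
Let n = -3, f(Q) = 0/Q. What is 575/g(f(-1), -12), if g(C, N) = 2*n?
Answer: -575/6 ≈ -95.833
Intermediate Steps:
f(Q) = 0
g(C, N) = -6 (g(C, N) = 2*(-3) = -6)
575/g(f(-1), -12) = 575/(-6) = 575*(-1/6) = -575/6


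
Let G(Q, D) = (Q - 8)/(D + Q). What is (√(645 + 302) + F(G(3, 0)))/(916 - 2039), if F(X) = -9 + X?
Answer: 32/3369 - √947/1123 ≈ -0.017904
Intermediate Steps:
G(Q, D) = (-8 + Q)/(D + Q)
(√(645 + 302) + F(G(3, 0)))/(916 - 2039) = (√(645 + 302) + (-9 + (-8 + 3)/(0 + 3)))/(916 - 2039) = (√947 + (-9 - 5/3))/(-1123) = (√947 + (-9 + (⅓)*(-5)))*(-1/1123) = (√947 + (-9 - 5/3))*(-1/1123) = (√947 - 32/3)*(-1/1123) = (-32/3 + √947)*(-1/1123) = 32/3369 - √947/1123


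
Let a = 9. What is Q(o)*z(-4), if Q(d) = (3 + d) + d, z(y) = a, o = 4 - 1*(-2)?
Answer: 135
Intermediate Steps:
o = 6 (o = 4 + 2 = 6)
z(y) = 9
Q(d) = 3 + 2*d
Q(o)*z(-4) = (3 + 2*6)*9 = (3 + 12)*9 = 15*9 = 135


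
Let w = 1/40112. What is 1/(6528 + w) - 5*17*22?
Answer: -489661586078/261851137 ≈ -1870.0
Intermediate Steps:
w = 1/40112 ≈ 2.4930e-5
1/(6528 + w) - 5*17*22 = 1/(6528 + 1/40112) - 5*17*22 = 1/(261851137/40112) - 85*22 = 40112/261851137 - 1*1870 = 40112/261851137 - 1870 = -489661586078/261851137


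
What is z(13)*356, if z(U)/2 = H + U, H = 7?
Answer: 14240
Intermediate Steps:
z(U) = 14 + 2*U (z(U) = 2*(7 + U) = 14 + 2*U)
z(13)*356 = (14 + 2*13)*356 = (14 + 26)*356 = 40*356 = 14240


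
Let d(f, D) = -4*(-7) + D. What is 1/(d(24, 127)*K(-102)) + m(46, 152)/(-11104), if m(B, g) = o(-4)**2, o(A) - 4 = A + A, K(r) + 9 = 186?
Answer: -26741/19039890 ≈ -0.0014045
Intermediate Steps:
K(r) = 177 (K(r) = -9 + 186 = 177)
o(A) = 4 + 2*A (o(A) = 4 + (A + A) = 4 + 2*A)
d(f, D) = 28 + D
m(B, g) = 16 (m(B, g) = (4 + 2*(-4))**2 = (4 - 8)**2 = (-4)**2 = 16)
1/(d(24, 127)*K(-102)) + m(46, 152)/(-11104) = 1/((28 + 127)*177) + 16/(-11104) = (1/177)/155 + 16*(-1/11104) = (1/155)*(1/177) - 1/694 = 1/27435 - 1/694 = -26741/19039890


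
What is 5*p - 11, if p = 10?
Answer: 39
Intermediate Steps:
5*p - 11 = 5*10 - 11 = 50 - 11 = 39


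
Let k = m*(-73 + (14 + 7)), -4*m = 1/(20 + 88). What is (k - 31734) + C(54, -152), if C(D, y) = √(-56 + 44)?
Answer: -3427259/108 + 2*I*√3 ≈ -31734.0 + 3.4641*I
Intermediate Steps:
m = -1/432 (m = -1/(4*(20 + 88)) = -¼/108 = -¼*1/108 = -1/432 ≈ -0.0023148)
C(D, y) = 2*I*√3 (C(D, y) = √(-12) = 2*I*√3)
k = 13/108 (k = -(-73 + (14 + 7))/432 = -(-73 + 21)/432 = -1/432*(-52) = 13/108 ≈ 0.12037)
(k - 31734) + C(54, -152) = (13/108 - 31734) + 2*I*√3 = -3427259/108 + 2*I*√3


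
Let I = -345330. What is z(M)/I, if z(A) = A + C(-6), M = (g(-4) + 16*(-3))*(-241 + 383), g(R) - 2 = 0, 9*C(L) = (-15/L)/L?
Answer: 705461/37295640 ≈ 0.018915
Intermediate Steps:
C(L) = -5/(3*L²) (C(L) = ((-15/L)/L)/9 = (-15/L²)/9 = -5/(3*L²))
g(R) = 2 (g(R) = 2 + 0 = 2)
M = -6532 (M = (2 + 16*(-3))*(-241 + 383) = (2 - 48)*142 = -46*142 = -6532)
z(A) = -5/108 + A (z(A) = A - 5/3/(-6)² = A - 5/3*1/36 = A - 5/108 = -5/108 + A)
z(M)/I = (-5/108 - 6532)/(-345330) = -705461/108*(-1/345330) = 705461/37295640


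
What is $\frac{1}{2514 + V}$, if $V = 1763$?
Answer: $\frac{1}{4277} \approx 0.00023381$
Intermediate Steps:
$\frac{1}{2514 + V} = \frac{1}{2514 + 1763} = \frac{1}{4277}$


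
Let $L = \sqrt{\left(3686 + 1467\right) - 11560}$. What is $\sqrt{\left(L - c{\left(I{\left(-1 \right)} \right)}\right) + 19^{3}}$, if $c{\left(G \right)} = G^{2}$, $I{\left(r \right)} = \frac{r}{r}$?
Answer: $\sqrt{6858 + i \sqrt{6407}} \approx 82.814 + 0.4833 i$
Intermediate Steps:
$I{\left(r \right)} = 1$
$L = i \sqrt{6407}$ ($L = \sqrt{5153 - 11560} = \sqrt{-6407} = i \sqrt{6407} \approx 80.044 i$)
$\sqrt{\left(L - c{\left(I{\left(-1 \right)} \right)}\right) + 19^{3}} = \sqrt{\left(i \sqrt{6407} - 1^{2}\right) + 19^{3}} = \sqrt{\left(i \sqrt{6407} - 1\right) + 6859} = \sqrt{\left(-1 + i \sqrt{6407}\right) + 6859} = \sqrt{6858 + i \sqrt{6407}}$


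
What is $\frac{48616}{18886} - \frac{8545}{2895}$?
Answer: $- \frac{2063755}{5467497} \approx -0.37746$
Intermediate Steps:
$\frac{48616}{18886} - \frac{8545}{2895} = 48616 \cdot \frac{1}{18886} - \frac{1709}{579} = \frac{24308}{9443} - \frac{1709}{579} = - \frac{2063755}{5467497}$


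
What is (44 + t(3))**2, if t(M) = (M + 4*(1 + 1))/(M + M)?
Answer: 75625/36 ≈ 2100.7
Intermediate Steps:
t(M) = (8 + M)/(2*M) (t(M) = (M + 4*2)/((2*M)) = (M + 8)*(1/(2*M)) = (8 + M)*(1/(2*M)) = (8 + M)/(2*M))
(44 + t(3))**2 = (44 + (1/2)*(8 + 3)/3)**2 = (44 + (1/2)*(1/3)*11)**2 = (44 + 11/6)**2 = (275/6)**2 = 75625/36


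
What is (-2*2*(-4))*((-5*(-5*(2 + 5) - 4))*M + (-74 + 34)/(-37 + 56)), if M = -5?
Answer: -297040/19 ≈ -15634.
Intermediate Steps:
(-2*2*(-4))*((-5*(-5*(2 + 5) - 4))*M + (-74 + 34)/(-37 + 56)) = (-2*2*(-4))*(-5*(-5*(2 + 5) - 4)*(-5) + (-74 + 34)/(-37 + 56)) = (-4*(-4))*(-5*(-5*7 - 4)*(-5) - 40/19) = 16*(-5*(-35 - 4)*(-5) - 40*1/19) = 16*(-(-195)*(-5) - 40/19) = 16*(-5*(-39)*(-5) - 40/19) = 16*(195*(-5) - 40/19) = 16*(-975 - 40/19) = 16*(-18565/19) = -297040/19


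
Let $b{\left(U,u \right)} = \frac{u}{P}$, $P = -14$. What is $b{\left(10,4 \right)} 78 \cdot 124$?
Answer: $- \frac{19344}{7} \approx -2763.4$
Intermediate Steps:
$b{\left(U,u \right)} = - \frac{u}{14}$ ($b{\left(U,u \right)} = \frac{u}{-14} = u \left(- \frac{1}{14}\right) = - \frac{u}{14}$)
$b{\left(10,4 \right)} 78 \cdot 124 = \left(- \frac{1}{14}\right) 4 \cdot 78 \cdot 124 = \left(- \frac{2}{7}\right) 78 \cdot 124 = \left(- \frac{156}{7}\right) 124 = - \frac{19344}{7}$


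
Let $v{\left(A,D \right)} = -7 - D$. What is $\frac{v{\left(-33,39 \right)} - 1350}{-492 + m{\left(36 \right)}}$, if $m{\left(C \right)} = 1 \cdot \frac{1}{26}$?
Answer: $\frac{36296}{12791} \approx 2.8376$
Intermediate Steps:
$m{\left(C \right)} = \frac{1}{26}$ ($m{\left(C \right)} = 1 \cdot \frac{1}{26} = \frac{1}{26}$)
$\frac{v{\left(-33,39 \right)} - 1350}{-492 + m{\left(36 \right)}} = \frac{\left(-7 - 39\right) - 1350}{-492 + \frac{1}{26}} = \frac{\left(-7 - 39\right) - 1350}{- \frac{12791}{26}} = \left(-46 - 1350\right) \left(- \frac{26}{12791}\right) = \left(-1396\right) \left(- \frac{26}{12791}\right) = \frac{36296}{12791}$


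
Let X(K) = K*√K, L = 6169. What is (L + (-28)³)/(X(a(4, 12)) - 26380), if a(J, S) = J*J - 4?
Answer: 104088885/173975668 + 47349*√3/86987834 ≈ 0.59924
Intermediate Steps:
a(J, S) = -4 + J² (a(J, S) = J² - 4 = -4 + J²)
X(K) = K^(3/2)
(L + (-28)³)/(X(a(4, 12)) - 26380) = (6169 + (-28)³)/((-4 + 4²)^(3/2) - 26380) = (6169 - 21952)/((-4 + 16)^(3/2) - 26380) = -15783/(12^(3/2) - 26380) = -15783/(24*√3 - 26380) = -15783/(-26380 + 24*√3)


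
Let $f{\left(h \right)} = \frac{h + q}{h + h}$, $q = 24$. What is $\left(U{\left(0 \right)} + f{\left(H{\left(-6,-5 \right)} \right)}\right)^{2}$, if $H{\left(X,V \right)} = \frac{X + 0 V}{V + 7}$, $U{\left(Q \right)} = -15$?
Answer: $\frac{1369}{4} \approx 342.25$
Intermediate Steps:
$H{\left(X,V \right)} = \frac{X}{7 + V}$ ($H{\left(X,V \right)} = \frac{X + 0}{7 + V} = \frac{X}{7 + V}$)
$f{\left(h \right)} = \frac{24 + h}{2 h}$ ($f{\left(h \right)} = \frac{h + 24}{h + h} = \frac{24 + h}{2 h}$)
$\left(U{\left(0 \right)} + f{\left(H{\left(-6,-5 \right)} \right)}\right)^{2} = \left(-15 + \frac{24 - \frac{6}{7 - 5}}{2 \left(- \frac{6}{7 - 5}\right)}\right)^{2} = \left(-15 + \frac{24 - \frac{6}{2}}{2 \left(- \frac{6}{2}\right)}\right)^{2} = \left(-15 + \frac{24 - 3}{2 \left(\left(-6\right) \frac{1}{2}\right)}\right)^{2} = \left(-15 + \frac{24 - 3}{2 \left(-3\right)}\right)^{2} = \left(-15 + \frac{1}{2} \left(- \frac{1}{3}\right) 21\right)^{2} = \left(-15 - \frac{7}{2}\right)^{2} = \left(- \frac{37}{2}\right)^{2} = \frac{1369}{4}$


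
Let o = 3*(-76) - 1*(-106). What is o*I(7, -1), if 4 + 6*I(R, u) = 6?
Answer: -122/3 ≈ -40.667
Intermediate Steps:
I(R, u) = ⅓ (I(R, u) = -⅔ + (⅙)*6 = -⅔ + 1 = ⅓)
o = -122 (o = -228 + 106 = -122)
o*I(7, -1) = -122*⅓ = -122/3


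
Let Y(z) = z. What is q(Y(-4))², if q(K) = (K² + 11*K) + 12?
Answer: 256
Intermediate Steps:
q(K) = 12 + K² + 11*K
q(Y(-4))² = (12 + (-4)² + 11*(-4))² = (12 + 16 - 44)² = (-16)² = 256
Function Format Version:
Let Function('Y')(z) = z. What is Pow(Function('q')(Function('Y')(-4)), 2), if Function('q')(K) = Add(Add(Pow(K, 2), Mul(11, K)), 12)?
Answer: 256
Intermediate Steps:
Function('q')(K) = Add(12, Pow(K, 2), Mul(11, K))
Pow(Function('q')(Function('Y')(-4)), 2) = Pow(Add(12, Pow(-4, 2), Mul(11, -4)), 2) = Pow(Add(12, 16, -44), 2) = Pow(-16, 2) = 256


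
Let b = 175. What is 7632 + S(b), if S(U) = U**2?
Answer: 38257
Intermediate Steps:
7632 + S(b) = 7632 + 175**2 = 7632 + 30625 = 38257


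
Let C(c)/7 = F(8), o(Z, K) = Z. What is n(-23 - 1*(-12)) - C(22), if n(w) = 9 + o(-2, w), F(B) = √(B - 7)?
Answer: 0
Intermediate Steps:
F(B) = √(-7 + B)
n(w) = 7 (n(w) = 9 - 2 = 7)
C(c) = 7 (C(c) = 7*√(-7 + 8) = 7*√1 = 7*1 = 7)
n(-23 - 1*(-12)) - C(22) = 7 - 1*7 = 7 - 7 = 0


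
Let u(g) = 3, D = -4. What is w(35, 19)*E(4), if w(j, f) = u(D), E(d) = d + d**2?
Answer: 60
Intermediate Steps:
w(j, f) = 3
w(35, 19)*E(4) = 3*(4*(1 + 4)) = 3*(4*5) = 3*20 = 60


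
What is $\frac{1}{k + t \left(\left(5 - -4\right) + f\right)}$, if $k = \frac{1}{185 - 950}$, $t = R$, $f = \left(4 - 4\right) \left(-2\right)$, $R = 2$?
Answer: $\frac{765}{13769} \approx 0.05556$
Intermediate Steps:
$f = 0$ ($f = 0 \left(-2\right) = 0$)
$t = 2$
$k = - \frac{1}{765}$ ($k = \frac{1}{-765} = - \frac{1}{765} \approx -0.0013072$)
$\frac{1}{k + t \left(\left(5 - -4\right) + f\right)} = \frac{1}{- \frac{1}{765} + 2 \left(\left(5 - -4\right) + 0\right)} = \frac{1}{- \frac{1}{765} + 2 \left(\left(5 + 4\right) + 0\right)} = \frac{1}{- \frac{1}{765} + 2 \left(9 + 0\right)} = \frac{1}{- \frac{1}{765} + 2 \cdot 9} = \frac{1}{- \frac{1}{765} + 18} = \frac{1}{\frac{13769}{765}} = \frac{765}{13769}$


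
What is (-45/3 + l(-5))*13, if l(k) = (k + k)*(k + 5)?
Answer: -195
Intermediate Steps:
l(k) = 2*k*(5 + k) (l(k) = (2*k)*(5 + k) = 2*k*(5 + k))
(-45/3 + l(-5))*13 = (-45/3 + 2*(-5)*(5 - 5))*13 = (-45*⅓ + 2*(-5)*0)*13 = (-15 + 0)*13 = -15*13 = -195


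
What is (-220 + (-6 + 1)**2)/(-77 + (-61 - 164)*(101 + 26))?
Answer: 15/2204 ≈ 0.0068058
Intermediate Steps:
(-220 + (-6 + 1)**2)/(-77 + (-61 - 164)*(101 + 26)) = (-220 + (-5)**2)/(-77 - 225*127) = (-220 + 25)/(-77 - 28575) = -195/(-28652) = -195*(-1/28652) = 15/2204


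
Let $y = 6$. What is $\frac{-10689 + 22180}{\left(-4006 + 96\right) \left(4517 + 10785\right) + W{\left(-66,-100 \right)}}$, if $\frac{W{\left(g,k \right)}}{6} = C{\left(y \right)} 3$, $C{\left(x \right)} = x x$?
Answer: $- \frac{11491}{59830172} \approx -0.00019206$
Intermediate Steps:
$C{\left(x \right)} = x^{2}$
$W{\left(g,k \right)} = 648$ ($W{\left(g,k \right)} = 6 \cdot 6^{2} \cdot 3 = 6 \cdot 36 \cdot 3 = 6 \cdot 108 = 648$)
$\frac{-10689 + 22180}{\left(-4006 + 96\right) \left(4517 + 10785\right) + W{\left(-66,-100 \right)}} = \frac{-10689 + 22180}{\left(-4006 + 96\right) \left(4517 + 10785\right) + 648} = \frac{11491}{\left(-3910\right) 15302 + 648} = \frac{11491}{-59830820 + 648} = \frac{11491}{-59830172} = 11491 \left(- \frac{1}{59830172}\right) = - \frac{11491}{59830172}$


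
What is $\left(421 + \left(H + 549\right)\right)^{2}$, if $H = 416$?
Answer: $1920996$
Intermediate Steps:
$\left(421 + \left(H + 549\right)\right)^{2} = \left(421 + \left(416 + 549\right)\right)^{2} = \left(421 + 965\right)^{2} = 1386^{2} = 1920996$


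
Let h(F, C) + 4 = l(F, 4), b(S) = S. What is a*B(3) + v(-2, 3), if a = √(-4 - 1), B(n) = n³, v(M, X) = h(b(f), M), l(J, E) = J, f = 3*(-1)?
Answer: -7 + 27*I*√5 ≈ -7.0 + 60.374*I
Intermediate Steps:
f = -3
h(F, C) = -4 + F
v(M, X) = -7 (v(M, X) = -4 - 3 = -7)
a = I*√5 (a = √(-5) = I*√5 ≈ 2.2361*I)
a*B(3) + v(-2, 3) = (I*√5)*3³ - 7 = (I*√5)*27 - 7 = 27*I*√5 - 7 = -7 + 27*I*√5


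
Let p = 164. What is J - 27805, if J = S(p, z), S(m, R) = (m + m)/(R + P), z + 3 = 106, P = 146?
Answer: -6923117/249 ≈ -27804.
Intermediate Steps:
z = 103 (z = -3 + 106 = 103)
S(m, R) = 2*m/(146 + R) (S(m, R) = (m + m)/(R + 146) = (2*m)/(146 + R) = 2*m/(146 + R))
J = 328/249 (J = 2*164/(146 + 103) = 2*164/249 = 2*164*(1/249) = 328/249 ≈ 1.3173)
J - 27805 = 328/249 - 27805 = -6923117/249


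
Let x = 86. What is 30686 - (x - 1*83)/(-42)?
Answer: 429605/14 ≈ 30686.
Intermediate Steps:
30686 - (x - 1*83)/(-42) = 30686 - (86 - 1*83)/(-42) = 30686 - (86 - 83)*(-1)/42 = 30686 - 3*(-1)/42 = 30686 - 1*(-1/14) = 30686 + 1/14 = 429605/14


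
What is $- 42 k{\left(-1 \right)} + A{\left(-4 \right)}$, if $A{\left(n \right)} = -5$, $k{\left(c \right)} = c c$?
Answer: $-47$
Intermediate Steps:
$k{\left(c \right)} = c^{2}$
$- 42 k{\left(-1 \right)} + A{\left(-4 \right)} = - 42 \left(-1\right)^{2} - 5 = \left(-42\right) 1 - 5 = -42 - 5 = -47$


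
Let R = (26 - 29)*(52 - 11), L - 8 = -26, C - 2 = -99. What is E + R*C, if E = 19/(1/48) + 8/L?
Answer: 115583/9 ≈ 12843.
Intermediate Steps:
C = -97 (C = 2 - 99 = -97)
L = -18 (L = 8 - 26 = -18)
R = -123 (R = -3*41 = -123)
E = 8204/9 (E = 19/(1/48) + 8/(-18) = 19/(1/48) + 8*(-1/18) = 19*48 - 4/9 = 912 - 4/9 = 8204/9 ≈ 911.56)
E + R*C = 8204/9 - 123*(-97) = 8204/9 + 11931 = 115583/9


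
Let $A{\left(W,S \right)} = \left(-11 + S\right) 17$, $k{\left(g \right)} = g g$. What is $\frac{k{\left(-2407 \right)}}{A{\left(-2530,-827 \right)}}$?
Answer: $- \frac{5793649}{14246} \approx -406.69$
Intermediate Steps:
$k{\left(g \right)} = g^{2}$
$A{\left(W,S \right)} = -187 + 17 S$
$\frac{k{\left(-2407 \right)}}{A{\left(-2530,-827 \right)}} = \frac{\left(-2407\right)^{2}}{-187 + 17 \left(-827\right)} = \frac{5793649}{-187 - 14059} = \frac{5793649}{-14246} = 5793649 \left(- \frac{1}{14246}\right) = - \frac{5793649}{14246}$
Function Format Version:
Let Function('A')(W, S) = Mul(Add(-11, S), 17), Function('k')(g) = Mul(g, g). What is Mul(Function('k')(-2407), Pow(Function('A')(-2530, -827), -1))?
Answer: Rational(-5793649, 14246) ≈ -406.69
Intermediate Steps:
Function('k')(g) = Pow(g, 2)
Function('A')(W, S) = Add(-187, Mul(17, S))
Mul(Function('k')(-2407), Pow(Function('A')(-2530, -827), -1)) = Mul(Pow(-2407, 2), Pow(Add(-187, Mul(17, -827)), -1)) = Mul(5793649, Pow(Add(-187, -14059), -1)) = Mul(5793649, Pow(-14246, -1)) = Mul(5793649, Rational(-1, 14246)) = Rational(-5793649, 14246)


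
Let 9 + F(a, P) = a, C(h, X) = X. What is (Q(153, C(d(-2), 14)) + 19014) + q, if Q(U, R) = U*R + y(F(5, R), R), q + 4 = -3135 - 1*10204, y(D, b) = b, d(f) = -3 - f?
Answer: 7827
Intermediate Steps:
F(a, P) = -9 + a
q = -13343 (q = -4 + (-3135 - 1*10204) = -4 + (-3135 - 10204) = -4 - 13339 = -13343)
Q(U, R) = R + R*U (Q(U, R) = U*R + R = R*U + R = R + R*U)
(Q(153, C(d(-2), 14)) + 19014) + q = (14*(1 + 153) + 19014) - 13343 = (14*154 + 19014) - 13343 = (2156 + 19014) - 13343 = 21170 - 13343 = 7827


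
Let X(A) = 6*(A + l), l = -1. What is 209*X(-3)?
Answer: -5016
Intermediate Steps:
X(A) = -6 + 6*A (X(A) = 6*(A - 1) = 6*(-1 + A) = -6 + 6*A)
209*X(-3) = 209*(-6 + 6*(-3)) = 209*(-6 - 18) = 209*(-24) = -5016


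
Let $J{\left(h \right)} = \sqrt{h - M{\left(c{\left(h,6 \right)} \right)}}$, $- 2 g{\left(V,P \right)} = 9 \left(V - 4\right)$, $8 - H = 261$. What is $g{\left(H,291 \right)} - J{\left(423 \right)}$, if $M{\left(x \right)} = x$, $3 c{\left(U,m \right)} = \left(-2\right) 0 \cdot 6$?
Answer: $\frac{2313}{2} - 3 \sqrt{47} \approx 1135.9$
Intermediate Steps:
$H = -253$ ($H = 8 - 261 = -253$)
$c{\left(U,m \right)} = 0$ ($c{\left(U,m \right)} = \frac{\left(-2\right) 0 \cdot 6}{3} = \frac{0 \cdot 6}{3} = \frac{1}{3} \cdot 0 = 0$)
$g{\left(V,P \right)} = 18 - \frac{9 V}{2}$ ($g{\left(V,P \right)} = - \frac{9 \left(V - 4\right)}{2} = - \frac{9 \left(-4 + V\right)}{2} = - \frac{-36 + 9 V}{2} = 18 - \frac{9 V}{2}$)
$J{\left(h \right)} = \sqrt{h}$ ($J{\left(h \right)} = \sqrt{h - 0} = \sqrt{h + 0} = \sqrt{h}$)
$g{\left(H,291 \right)} - J{\left(423 \right)} = \left(18 - - \frac{2277}{2}\right) - \sqrt{423} = \left(18 + \frac{2277}{2}\right) - 3 \sqrt{47} = \frac{2313}{2} - 3 \sqrt{47}$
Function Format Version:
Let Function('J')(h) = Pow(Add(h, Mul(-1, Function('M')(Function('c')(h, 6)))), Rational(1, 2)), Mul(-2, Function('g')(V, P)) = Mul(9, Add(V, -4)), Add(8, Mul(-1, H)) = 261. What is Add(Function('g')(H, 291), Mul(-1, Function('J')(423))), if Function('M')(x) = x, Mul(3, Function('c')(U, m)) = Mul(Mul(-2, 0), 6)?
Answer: Add(Rational(2313, 2), Mul(-3, Pow(47, Rational(1, 2)))) ≈ 1135.9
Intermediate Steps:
H = -253 (H = Add(8, Mul(-1, 261)) = Add(8, -261) = -253)
Function('c')(U, m) = 0 (Function('c')(U, m) = Mul(Rational(1, 3), Mul(Mul(-2, 0), 6)) = Mul(Rational(1, 3), Mul(0, 6)) = Mul(Rational(1, 3), 0) = 0)
Function('g')(V, P) = Add(18, Mul(Rational(-9, 2), V)) (Function('g')(V, P) = Mul(Rational(-1, 2), Mul(9, Add(V, -4))) = Mul(Rational(-1, 2), Mul(9, Add(-4, V))) = Mul(Rational(-1, 2), Add(-36, Mul(9, V))) = Add(18, Mul(Rational(-9, 2), V)))
Function('J')(h) = Pow(h, Rational(1, 2)) (Function('J')(h) = Pow(Add(h, Mul(-1, 0)), Rational(1, 2)) = Pow(Add(h, 0), Rational(1, 2)) = Pow(h, Rational(1, 2)))
Add(Function('g')(H, 291), Mul(-1, Function('J')(423))) = Add(Add(18, Mul(Rational(-9, 2), -253)), Mul(-1, Pow(423, Rational(1, 2)))) = Add(Add(18, Rational(2277, 2)), Mul(-1, Mul(3, Pow(47, Rational(1, 2))))) = Add(Rational(2313, 2), Mul(-3, Pow(47, Rational(1, 2))))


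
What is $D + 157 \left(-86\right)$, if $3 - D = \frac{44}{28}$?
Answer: $- \frac{94504}{7} \approx -13501.0$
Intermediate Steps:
$D = \frac{10}{7}$ ($D = 3 - \frac{44}{28} = 3 - 44 \cdot \frac{1}{28} = 3 - \frac{11}{7} = \frac{10}{7} \approx 1.4286$)
$D + 157 \left(-86\right) = \frac{10}{7} + 157 \left(-86\right) = \frac{10}{7} - 13502 = - \frac{94504}{7}$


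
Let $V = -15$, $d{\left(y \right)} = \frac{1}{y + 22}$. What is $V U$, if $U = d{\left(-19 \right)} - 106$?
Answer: $1585$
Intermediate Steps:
$d{\left(y \right)} = \frac{1}{22 + y}$
$U = - \frac{317}{3}$ ($U = \frac{1}{22 - 19} - 106 = \frac{1}{3} - 106 = - \frac{317}{3} \approx -105.67$)
$V U = \left(-15\right) \left(- \frac{317}{3}\right) = 1585$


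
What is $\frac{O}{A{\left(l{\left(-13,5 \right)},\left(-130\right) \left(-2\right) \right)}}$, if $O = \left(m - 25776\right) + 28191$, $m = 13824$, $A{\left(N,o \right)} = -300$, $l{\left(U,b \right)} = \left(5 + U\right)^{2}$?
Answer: $- \frac{5413}{100} \approx -54.13$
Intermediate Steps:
$O = 16239$ ($O = \left(13824 - 25776\right) + 28191 = -11952 + 28191 = 16239$)
$\frac{O}{A{\left(l{\left(-13,5 \right)},\left(-130\right) \left(-2\right) \right)}} = \frac{16239}{-300} = 16239 \left(- \frac{1}{300}\right) = - \frac{5413}{100}$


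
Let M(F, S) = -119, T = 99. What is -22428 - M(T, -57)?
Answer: -22309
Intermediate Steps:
-22428 - M(T, -57) = -22428 - 1*(-119) = -22428 + 119 = -22309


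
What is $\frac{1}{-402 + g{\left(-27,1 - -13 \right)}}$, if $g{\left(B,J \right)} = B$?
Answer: $- \frac{1}{429} \approx -0.002331$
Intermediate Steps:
$\frac{1}{-402 + g{\left(-27,1 - -13 \right)}} = \frac{1}{-402 - 27} = \frac{1}{-429} = - \frac{1}{429}$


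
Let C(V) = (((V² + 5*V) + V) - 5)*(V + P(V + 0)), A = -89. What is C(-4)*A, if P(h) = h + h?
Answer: -13884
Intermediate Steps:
P(h) = 2*h
C(V) = 3*V*(-5 + V² + 6*V) (C(V) = (((V² + 5*V) + V) - 5)*(V + 2*(V + 0)) = ((V² + 6*V) - 5)*(V + 2*V) = (-5 + V² + 6*V)*(3*V) = 3*V*(-5 + V² + 6*V))
C(-4)*A = (3*(-4)*(-5 + (-4)² + 6*(-4)))*(-89) = (3*(-4)*(-5 + 16 - 24))*(-89) = (3*(-4)*(-13))*(-89) = 156*(-89) = -13884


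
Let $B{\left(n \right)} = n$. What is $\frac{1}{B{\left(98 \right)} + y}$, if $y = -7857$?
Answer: $- \frac{1}{7759} \approx -0.00012888$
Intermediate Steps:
$\frac{1}{B{\left(98 \right)} + y} = \frac{1}{98 - 7857} = \frac{1}{-7759} = - \frac{1}{7759}$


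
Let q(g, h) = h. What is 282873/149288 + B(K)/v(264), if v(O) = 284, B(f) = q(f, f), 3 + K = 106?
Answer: 23928149/10599448 ≈ 2.2575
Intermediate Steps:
K = 103 (K = -3 + 106 = 103)
B(f) = f
282873/149288 + B(K)/v(264) = 282873/149288 + 103/284 = 23928149/10599448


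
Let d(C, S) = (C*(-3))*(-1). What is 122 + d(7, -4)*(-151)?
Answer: -3049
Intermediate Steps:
d(C, S) = 3*C (d(C, S) = -3*C*(-1) = 3*C)
122 + d(7, -4)*(-151) = 122 + (3*7)*(-151) = 122 + 21*(-151) = 122 - 3171 = -3049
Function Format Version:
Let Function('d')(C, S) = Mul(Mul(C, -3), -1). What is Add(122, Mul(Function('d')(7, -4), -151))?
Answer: -3049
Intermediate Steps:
Function('d')(C, S) = Mul(3, C) (Function('d')(C, S) = Mul(Mul(-3, C), -1) = Mul(3, C))
Add(122, Mul(Function('d')(7, -4), -151)) = Add(122, Mul(Mul(3, 7), -151)) = Add(122, Mul(21, -151)) = Add(122, -3171) = -3049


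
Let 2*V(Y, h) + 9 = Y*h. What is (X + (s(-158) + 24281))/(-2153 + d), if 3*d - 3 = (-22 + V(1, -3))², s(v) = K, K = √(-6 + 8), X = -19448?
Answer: -14499/5672 - 3*√2/5672 ≈ -2.5570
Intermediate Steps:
K = √2 ≈ 1.4142
V(Y, h) = -9/2 + Y*h/2 (V(Y, h) = -9/2 + (Y*h)/2 = -9/2 + Y*h/2)
s(v) = √2
d = 787/3 (d = 1 + (-22 + (-9/2 + (½)*1*(-3)))²/3 = 1 + (-22 + (-9/2 - 3/2))²/3 = 1 + (-22 - 6)²/3 = 1 + (⅓)*(-28)² = 1 + (⅓)*784 = 1 + 784/3 = 787/3 ≈ 262.33)
(X + (s(-158) + 24281))/(-2153 + d) = (-19448 + (√2 + 24281))/(-2153 + 787/3) = (-19448 + (24281 + √2))/(-5672/3) = (4833 + √2)*(-3/5672) = -14499/5672 - 3*√2/5672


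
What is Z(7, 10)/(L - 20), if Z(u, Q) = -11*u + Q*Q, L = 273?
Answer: 1/11 ≈ 0.090909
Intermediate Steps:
Z(u, Q) = Q**2 - 11*u (Z(u, Q) = -11*u + Q**2 = Q**2 - 11*u)
Z(7, 10)/(L - 20) = (10**2 - 11*7)/(273 - 20) = (100 - 77)/253 = (1/253)*23 = 1/11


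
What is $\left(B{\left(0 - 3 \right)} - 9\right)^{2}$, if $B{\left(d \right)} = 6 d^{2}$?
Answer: $2025$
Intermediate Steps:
$\left(B{\left(0 - 3 \right)} - 9\right)^{2} = \left(6 \left(0 - 3\right)^{2} - 9\right)^{2} = \left(6 \left(-3\right)^{2} - 9\right)^{2} = \left(6 \cdot 9 - 9\right)^{2} = \left(54 - 9\right)^{2} = 45^{2} = 2025$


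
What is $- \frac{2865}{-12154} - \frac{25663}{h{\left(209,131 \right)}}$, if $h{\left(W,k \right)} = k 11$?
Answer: $- \frac{27979967}{1592174} \approx -17.573$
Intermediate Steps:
$h{\left(W,k \right)} = 11 k$
$- \frac{2865}{-12154} - \frac{25663}{h{\left(209,131 \right)}} = - \frac{2865}{-12154} - \frac{25663}{11 \cdot 131} = \left(-2865\right) \left(- \frac{1}{12154}\right) - \frac{25663}{1441} = \frac{2865}{12154} - \frac{2333}{131} = - \frac{27979967}{1592174}$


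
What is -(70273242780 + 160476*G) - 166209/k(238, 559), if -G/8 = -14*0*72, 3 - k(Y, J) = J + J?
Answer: -78354665533491/1115 ≈ -7.0273e+10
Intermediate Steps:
k(Y, J) = 3 - 2*J (k(Y, J) = 3 - (J + J) = 3 - 2*J)
G = 0 (G = -8*(-14*0)*72 = -0*72 = -8*0 = 0)
-(70273242780 + 160476*G) - 166209/k(238, 559) = -160476/(1/(437905 + 0)) - 166209/(3 - 2*559) = -160476/(1/437905) - 166209/(3 - 1118) = -160476/1/437905 - 166209/(-1115) = -160476*437905 - 166209*(-1/1115) = -70273242780 + 166209/1115 = -78354665533491/1115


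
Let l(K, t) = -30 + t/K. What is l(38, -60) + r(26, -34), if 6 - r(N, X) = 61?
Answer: -1645/19 ≈ -86.579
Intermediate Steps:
r(N, X) = -55 (r(N, X) = 6 - 1*61 = 6 - 61 = -55)
l(38, -60) + r(26, -34) = (-30 - 60/38) - 55 = (-30 - 60*1/38) - 55 = (-30 - 30/19) - 55 = -600/19 - 55 = -1645/19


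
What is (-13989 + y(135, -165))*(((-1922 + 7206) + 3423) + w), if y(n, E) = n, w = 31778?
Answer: -560879190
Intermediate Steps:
(-13989 + y(135, -165))*(((-1922 + 7206) + 3423) + w) = (-13989 + 135)*(((-1922 + 7206) + 3423) + 31778) = -13854*((5284 + 3423) + 31778) = -13854*(8707 + 31778) = -13854*40485 = -560879190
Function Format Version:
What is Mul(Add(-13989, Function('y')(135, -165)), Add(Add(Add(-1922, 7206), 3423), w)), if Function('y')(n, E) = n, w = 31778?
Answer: -560879190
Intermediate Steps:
Mul(Add(-13989, Function('y')(135, -165)), Add(Add(Add(-1922, 7206), 3423), w)) = Mul(Add(-13989, 135), Add(Add(Add(-1922, 7206), 3423), 31778)) = Mul(-13854, Add(Add(5284, 3423), 31778)) = Mul(-13854, Add(8707, 31778)) = Mul(-13854, 40485) = -560879190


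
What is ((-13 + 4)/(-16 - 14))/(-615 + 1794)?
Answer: 1/3930 ≈ 0.00025445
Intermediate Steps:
((-13 + 4)/(-16 - 14))/(-615 + 1794) = (-9/(-30))/1179 = (-9*(-1/30))/1179 = (1/1179)*(3/10) = 1/3930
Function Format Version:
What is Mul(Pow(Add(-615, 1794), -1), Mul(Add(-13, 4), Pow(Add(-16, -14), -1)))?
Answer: Rational(1, 3930) ≈ 0.00025445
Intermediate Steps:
Mul(Pow(Add(-615, 1794), -1), Mul(Add(-13, 4), Pow(Add(-16, -14), -1))) = Mul(Pow(1179, -1), Mul(-9, Pow(-30, -1))) = Mul(Rational(1, 1179), Mul(-9, Rational(-1, 30))) = Mul(Rational(1, 1179), Rational(3, 10)) = Rational(1, 3930)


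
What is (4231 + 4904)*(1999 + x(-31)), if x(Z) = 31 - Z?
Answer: 18827235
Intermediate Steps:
(4231 + 4904)*(1999 + x(-31)) = (4231 + 4904)*(1999 + (31 - 1*(-31))) = 9135*(1999 + (31 + 31)) = 9135*(1999 + 62) = 9135*2061 = 18827235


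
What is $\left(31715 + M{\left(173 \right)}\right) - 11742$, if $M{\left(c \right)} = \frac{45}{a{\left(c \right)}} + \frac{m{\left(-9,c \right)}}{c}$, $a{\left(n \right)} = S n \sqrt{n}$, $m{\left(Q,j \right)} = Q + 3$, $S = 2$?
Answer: $\frac{3455323}{173} + \frac{45 \sqrt{173}}{59858} \approx 19973.0$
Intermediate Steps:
$m{\left(Q,j \right)} = 3 + Q$
$a{\left(n \right)} = 2 n^{\frac{3}{2}}$ ($a{\left(n \right)} = 2 n \sqrt{n} = 2 n^{\frac{3}{2}}$)
$M{\left(c \right)} = - \frac{6}{c} + \frac{45}{2 c^{\frac{3}{2}}}$ ($M{\left(c \right)} = \frac{45}{2 c^{\frac{3}{2}}} + \frac{3 - 9}{c} = 45 \frac{1}{2 c^{\frac{3}{2}}} - \frac{6}{c} = \frac{45}{2 c^{\frac{3}{2}}} - \frac{6}{c} = - \frac{6}{c} + \frac{45}{2 c^{\frac{3}{2}}}$)
$\left(31715 + M{\left(173 \right)}\right) - 11742 = \left(31715 + \left(- \frac{6}{173} + \frac{45}{2 \cdot 173 \sqrt{173}}\right)\right) - 11742 = \left(31715 + \left(\left(-6\right) \frac{1}{173} + \frac{45 \frac{\sqrt{173}}{29929}}{2}\right)\right) - 11742 = \left(31715 - \left(\frac{6}{173} - \frac{45 \sqrt{173}}{59858}\right)\right) - 11742 = \left(\frac{5486689}{173} + \frac{45 \sqrt{173}}{59858}\right) - 11742 = \frac{3455323}{173} + \frac{45 \sqrt{173}}{59858}$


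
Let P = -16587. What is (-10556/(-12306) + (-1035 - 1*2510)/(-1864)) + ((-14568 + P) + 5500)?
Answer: -42030067169/1638456 ≈ -25652.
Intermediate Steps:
(-10556/(-12306) + (-1035 - 1*2510)/(-1864)) + ((-14568 + P) + 5500) = (-10556/(-12306) + (-1035 - 1*2510)/(-1864)) + ((-14568 - 16587) + 5500) = (-10556*(-1/12306) + (-1035 - 2510)*(-1/1864)) + (-31155 + 5500) = (754/879 - 3545*(-1/1864)) - 25655 = (754/879 + 3545/1864) - 25655 = 4521511/1638456 - 25655 = -42030067169/1638456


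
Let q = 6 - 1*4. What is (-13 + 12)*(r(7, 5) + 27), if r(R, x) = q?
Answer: -29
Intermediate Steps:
q = 2 (q = 6 - 4 = 2)
r(R, x) = 2
(-13 + 12)*(r(7, 5) + 27) = (-13 + 12)*(2 + 27) = -1*29 = -29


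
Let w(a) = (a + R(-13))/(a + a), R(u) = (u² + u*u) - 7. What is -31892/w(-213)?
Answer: 6792996/59 ≈ 1.1514e+5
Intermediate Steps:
R(u) = -7 + 2*u² (R(u) = (u² + u²) - 7 = 2*u² - 7 = -7 + 2*u²)
w(a) = (331 + a)/(2*a) (w(a) = (a + (-7 + 2*(-13)²))/(a + a) = (a + (-7 + 2*169))/((2*a)) = (a + (-7 + 338))*(1/(2*a)) = (a + 331)*(1/(2*a)) = (331 + a)*(1/(2*a)) = (331 + a)/(2*a))
-31892/w(-213) = -31892*(-426/(331 - 213)) = -31892/((½)*(-1/213)*118) = -31892/(-59/213) = -31892*(-213/59) = 6792996/59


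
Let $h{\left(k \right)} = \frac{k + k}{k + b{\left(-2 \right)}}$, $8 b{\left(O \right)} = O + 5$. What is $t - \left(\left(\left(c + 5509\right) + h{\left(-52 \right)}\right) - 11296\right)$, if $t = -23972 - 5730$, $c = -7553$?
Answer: $- \frac{6758338}{413} \approx -16364.0$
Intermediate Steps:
$b{\left(O \right)} = \frac{5}{8} + \frac{O}{8}$ ($b{\left(O \right)} = \frac{O + 5}{8} = \frac{5 + O}{8} = \frac{5}{8} + \frac{O}{8}$)
$t = -29702$
$h{\left(k \right)} = \frac{2 k}{\frac{3}{8} + k}$ ($h{\left(k \right)} = \frac{k + k}{k + \left(\frac{5}{8} + \frac{1}{8} \left(-2\right)\right)} = \frac{2 k}{k + \left(\frac{5}{8} - \frac{1}{4}\right)} = \frac{2 k}{k + \frac{3}{8}} = \frac{2 k}{\frac{3}{8} + k}$)
$t - \left(\left(\left(c + 5509\right) + h{\left(-52 \right)}\right) - 11296\right) = -29702 - \left(\left(\left(-7553 + 5509\right) + 16 \left(-52\right) \frac{1}{3 + 8 \left(-52\right)}\right) - 11296\right) = -29702 - \left(\left(-2044 + 16 \left(-52\right) \frac{1}{3 - 416}\right) - 11296\right) = -29702 - \left(\left(-2044 + 16 \left(-52\right) \frac{1}{-413}\right) - 11296\right) = -29702 - \left(\left(-2044 + 16 \left(-52\right) \left(- \frac{1}{413}\right)\right) - 11296\right) = -29702 - \left(\left(-2044 + \frac{832}{413}\right) - 11296\right) = -29702 - \left(- \frac{843340}{413} - 11296\right) = -29702 - - \frac{5508588}{413} = -29702 + \frac{5508588}{413} = - \frac{6758338}{413}$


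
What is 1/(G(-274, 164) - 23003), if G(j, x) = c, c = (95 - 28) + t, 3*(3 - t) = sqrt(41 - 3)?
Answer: -10863/249121177 + 3*sqrt(38)/4733302363 ≈ -4.3601e-5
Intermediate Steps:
t = 3 - sqrt(38)/3 (t = 3 - sqrt(41 - 3)/3 = 3 - sqrt(38)/3 ≈ 0.94520)
c = 70 - sqrt(38)/3 (c = (95 - 28) + (3 - sqrt(38)/3) = 67 + (3 - sqrt(38)/3) = 70 - sqrt(38)/3 ≈ 67.945)
G(j, x) = 70 - sqrt(38)/3
1/(G(-274, 164) - 23003) = 1/((70 - sqrt(38)/3) - 23003) = 1/(-22933 - sqrt(38)/3)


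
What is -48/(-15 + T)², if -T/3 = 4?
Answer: -16/243 ≈ -0.065844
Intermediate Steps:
T = -12 (T = -3*4 = -12)
-48/(-15 + T)² = -48/(-15 - 12)² = -48/((-27)²) = -48/729 = -48*1/729 = -16/243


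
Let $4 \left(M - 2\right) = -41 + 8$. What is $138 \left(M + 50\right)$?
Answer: $\frac{12075}{2} \approx 6037.5$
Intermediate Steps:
$M = - \frac{25}{4}$ ($M = 2 + \frac{-41 + 8}{4} = 2 + \frac{1}{4} \left(-33\right) = 2 - \frac{33}{4} = - \frac{25}{4} \approx -6.25$)
$138 \left(M + 50\right) = 138 \left(- \frac{25}{4} + 50\right) = 138 \cdot \frac{175}{4} = \frac{12075}{2}$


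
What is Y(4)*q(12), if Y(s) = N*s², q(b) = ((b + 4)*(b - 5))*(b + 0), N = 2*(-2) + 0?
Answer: -86016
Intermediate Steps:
N = -4 (N = -4 + 0 = -4)
q(b) = b*(-5 + b)*(4 + b) (q(b) = ((4 + b)*(-5 + b))*b = ((-5 + b)*(4 + b))*b = b*(-5 + b)*(4 + b))
Y(s) = -4*s²
Y(4)*q(12) = (-4*4²)*(12*(-20 + 12² - 1*12)) = (-4*16)*(12*(-20 + 144 - 12)) = -768*112 = -64*1344 = -86016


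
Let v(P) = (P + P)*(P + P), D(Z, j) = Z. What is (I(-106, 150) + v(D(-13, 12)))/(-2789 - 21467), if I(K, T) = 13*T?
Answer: -1313/12128 ≈ -0.10826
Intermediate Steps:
v(P) = 4*P² (v(P) = (2*P)*(2*P) = 4*P²)
(I(-106, 150) + v(D(-13, 12)))/(-2789 - 21467) = (13*150 + 4*(-13)²)/(-2789 - 21467) = (1950 + 4*169)/(-24256) = (1950 + 676)*(-1/24256) = 2626*(-1/24256) = -1313/12128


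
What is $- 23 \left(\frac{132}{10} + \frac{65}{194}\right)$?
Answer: $- \frac{301967}{970} \approx -311.31$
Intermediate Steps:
$- 23 \left(\frac{132}{10} + \frac{65}{194}\right) = - 23 \left(132 \cdot \frac{1}{10} + 65 \cdot \frac{1}{194}\right) = - 23 \left(\frac{66}{5} + \frac{65}{194}\right) = \left(-23\right) \frac{13129}{970} = - \frac{301967}{970}$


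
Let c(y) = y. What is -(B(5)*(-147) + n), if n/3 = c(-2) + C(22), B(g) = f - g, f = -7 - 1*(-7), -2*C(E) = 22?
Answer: -696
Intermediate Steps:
C(E) = -11 (C(E) = -½*22 = -11)
f = 0 (f = -7 + 7 = 0)
B(g) = -g (B(g) = 0 - g = -g)
n = -39 (n = 3*(-2 - 11) = 3*(-13) = -39)
-(B(5)*(-147) + n) = -(-1*5*(-147) - 39) = -(-5*(-147) - 39) = -(735 - 39) = -1*696 = -696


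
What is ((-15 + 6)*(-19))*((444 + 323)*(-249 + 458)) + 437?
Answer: 27412250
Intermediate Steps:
((-15 + 6)*(-19))*((444 + 323)*(-249 + 458)) + 437 = (-9*(-19))*(767*209) + 437 = 171*160303 + 437 = 27411813 + 437 = 27412250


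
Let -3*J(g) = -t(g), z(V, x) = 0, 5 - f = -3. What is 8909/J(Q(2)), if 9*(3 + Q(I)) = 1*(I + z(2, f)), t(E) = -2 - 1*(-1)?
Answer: -26727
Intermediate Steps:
f = 8 (f = 5 - 1*(-3) = 5 + 3 = 8)
t(E) = -1 (t(E) = -2 + 1 = -1)
Q(I) = -3 + I/9 (Q(I) = -3 + (1*(I + 0))/9 = -3 + (1*I)/9 = -3 + I/9)
J(g) = -1/3 (J(g) = -(-1)*(-1)/3 = -1/3*1 = -1/3)
8909/J(Q(2)) = 8909/(-1/3) = 8909*(-3) = -26727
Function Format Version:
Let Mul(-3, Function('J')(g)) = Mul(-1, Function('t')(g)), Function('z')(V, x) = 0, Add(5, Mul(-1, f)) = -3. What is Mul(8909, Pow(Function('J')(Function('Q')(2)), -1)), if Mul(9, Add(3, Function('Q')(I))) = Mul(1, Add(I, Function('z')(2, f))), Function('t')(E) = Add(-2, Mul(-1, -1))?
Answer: -26727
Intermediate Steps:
f = 8 (f = Add(5, Mul(-1, -3)) = Add(5, 3) = 8)
Function('t')(E) = -1 (Function('t')(E) = Add(-2, 1) = -1)
Function('Q')(I) = Add(-3, Mul(Rational(1, 9), I)) (Function('Q')(I) = Add(-3, Mul(Rational(1, 9), Mul(1, Add(I, 0)))) = Add(-3, Mul(Rational(1, 9), Mul(1, I))) = Add(-3, Mul(Rational(1, 9), I)))
Function('J')(g) = Rational(-1, 3) (Function('J')(g) = Mul(Rational(-1, 3), Mul(-1, -1)) = Mul(Rational(-1, 3), 1) = Rational(-1, 3))
Mul(8909, Pow(Function('J')(Function('Q')(2)), -1)) = Mul(8909, Pow(Rational(-1, 3), -1)) = Mul(8909, -3) = -26727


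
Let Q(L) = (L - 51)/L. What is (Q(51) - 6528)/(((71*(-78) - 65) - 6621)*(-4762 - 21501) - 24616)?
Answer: -816/40126787 ≈ -2.0336e-5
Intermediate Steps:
Q(L) = (-51 + L)/L
(Q(51) - 6528)/(((71*(-78) - 65) - 6621)*(-4762 - 21501) - 24616) = ((-51 + 51)/51 - 6528)/(((71*(-78) - 65) - 6621)*(-4762 - 21501) - 24616) = ((1/51)*0 - 6528)/(((-5538 - 65) - 6621)*(-26263) - 24616) = (0 - 6528)/((-5603 - 6621)*(-26263) - 24616) = -6528/(-12224*(-26263) - 24616) = -6528/(321038912 - 24616) = -6528/321014296 = -6528*1/321014296 = -816/40126787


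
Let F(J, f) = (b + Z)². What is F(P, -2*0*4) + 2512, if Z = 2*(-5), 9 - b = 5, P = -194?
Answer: 2548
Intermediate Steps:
b = 4 (b = 9 - 1*5 = 9 - 5 = 4)
Z = -10
F(J, f) = 36 (F(J, f) = (4 - 10)² = (-6)² = 36)
F(P, -2*0*4) + 2512 = 36 + 2512 = 2548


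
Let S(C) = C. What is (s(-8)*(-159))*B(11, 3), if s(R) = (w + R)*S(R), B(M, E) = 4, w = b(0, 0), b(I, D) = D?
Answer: -40704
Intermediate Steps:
w = 0
s(R) = R**2 (s(R) = (0 + R)*R = R*R = R**2)
(s(-8)*(-159))*B(11, 3) = ((-8)**2*(-159))*4 = (64*(-159))*4 = -10176*4 = -40704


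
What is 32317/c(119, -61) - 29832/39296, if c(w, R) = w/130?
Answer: 1213876457/34384 ≈ 35304.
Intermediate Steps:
c(w, R) = w/130 (c(w, R) = w*(1/130) = w/130)
32317/c(119, -61) - 29832/39296 = 32317/(((1/130)*119)) - 29832/39296 = 32317/(119/130) - 29832*1/39296 = 32317*(130/119) - 3729/4912 = 247130/7 - 3729/4912 = 1213876457/34384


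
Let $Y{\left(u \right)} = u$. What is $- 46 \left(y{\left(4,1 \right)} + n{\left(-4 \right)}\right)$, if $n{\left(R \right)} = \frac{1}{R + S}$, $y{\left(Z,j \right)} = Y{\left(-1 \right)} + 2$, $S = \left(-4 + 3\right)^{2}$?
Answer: $- \frac{92}{3} \approx -30.667$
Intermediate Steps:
$S = 1$ ($S = \left(-1\right)^{2} = 1$)
$y{\left(Z,j \right)} = 1$ ($y{\left(Z,j \right)} = -1 + 2 = 1$)
$n{\left(R \right)} = \frac{1}{1 + R}$ ($n{\left(R \right)} = \frac{1}{R + 1} = \frac{1}{1 + R}$)
$- 46 \left(y{\left(4,1 \right)} + n{\left(-4 \right)}\right) = - 46 \left(1 + \frac{1}{1 - 4}\right) = - 46 \left(1 + \frac{1}{-3}\right) = - 46 \left(1 - \frac{1}{3}\right) = \left(-46\right) \frac{2}{3} = - \frac{92}{3}$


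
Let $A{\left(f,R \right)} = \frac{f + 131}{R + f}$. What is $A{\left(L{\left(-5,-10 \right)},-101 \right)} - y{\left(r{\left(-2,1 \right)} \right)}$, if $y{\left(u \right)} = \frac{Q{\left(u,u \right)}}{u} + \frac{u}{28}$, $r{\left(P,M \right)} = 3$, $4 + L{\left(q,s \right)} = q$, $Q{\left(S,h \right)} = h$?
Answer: $- \frac{3413}{1540} \approx -2.2162$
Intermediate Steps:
$L{\left(q,s \right)} = -4 + q$
$A{\left(f,R \right)} = \frac{131 + f}{R + f}$
$y{\left(u \right)} = 1 + \frac{u}{28}$ ($y{\left(u \right)} = \frac{u}{u} + \frac{u}{28} = 1 + u \frac{1}{28} = 1 + \frac{u}{28}$)
$A{\left(L{\left(-5,-10 \right)},-101 \right)} - y{\left(r{\left(-2,1 \right)} \right)} = \frac{131 - 9}{-101 - 9} - \left(1 + \frac{1}{28} \cdot 3\right) = \frac{131 - 9}{-101 - 9} - \left(1 + \frac{3}{28}\right) = \frac{1}{-110} \cdot 122 - \frac{31}{28} = \left(- \frac{1}{110}\right) 122 - \frac{31}{28} = - \frac{61}{55} - \frac{31}{28} = - \frac{3413}{1540}$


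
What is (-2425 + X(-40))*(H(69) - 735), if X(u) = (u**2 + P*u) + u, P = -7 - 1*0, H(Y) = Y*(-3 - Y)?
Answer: 3336255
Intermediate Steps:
P = -7 (P = -7 + 0 = -7)
X(u) = u**2 - 6*u (X(u) = (u**2 - 7*u) + u = u**2 - 6*u)
(-2425 + X(-40))*(H(69) - 735) = (-2425 - 40*(-6 - 40))*(-1*69*(3 + 69) - 735) = (-2425 - 40*(-46))*(-1*69*72 - 735) = (-2425 + 1840)*(-4968 - 735) = -585*(-5703) = 3336255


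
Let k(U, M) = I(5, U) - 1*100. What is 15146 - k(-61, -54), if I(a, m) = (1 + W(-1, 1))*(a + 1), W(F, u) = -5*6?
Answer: 15420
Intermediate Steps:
W(F, u) = -30
I(a, m) = -29 - 29*a (I(a, m) = (1 - 30)*(a + 1) = -29*(1 + a) = -29 - 29*a)
k(U, M) = -274 (k(U, M) = (-29 - 29*5) - 1*100 = (-29 - 145) - 100 = -174 - 100 = -274)
15146 - k(-61, -54) = 15146 - 1*(-274) = 15146 + 274 = 15420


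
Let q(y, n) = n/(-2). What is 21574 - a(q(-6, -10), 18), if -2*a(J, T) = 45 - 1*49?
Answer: 21572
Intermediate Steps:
q(y, n) = -n/2 (q(y, n) = n*(-½) = -n/2)
a(J, T) = 2 (a(J, T) = -(45 - 1*49)/2 = -(45 - 49)/2 = -½*(-4) = 2)
21574 - a(q(-6, -10), 18) = 21574 - 1*2 = 21574 - 2 = 21572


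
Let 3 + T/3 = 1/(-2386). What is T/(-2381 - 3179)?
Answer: 21477/13266160 ≈ 0.0016189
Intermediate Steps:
T = -21477/2386 (T = -9 + 3/(-2386) = -9 + 3*(-1/2386) = -9 - 3/2386 = -21477/2386 ≈ -9.0013)
T/(-2381 - 3179) = -21477/(2386*(-2381 - 3179)) = -21477/2386/(-5560) = -21477/2386*(-1/5560) = 21477/13266160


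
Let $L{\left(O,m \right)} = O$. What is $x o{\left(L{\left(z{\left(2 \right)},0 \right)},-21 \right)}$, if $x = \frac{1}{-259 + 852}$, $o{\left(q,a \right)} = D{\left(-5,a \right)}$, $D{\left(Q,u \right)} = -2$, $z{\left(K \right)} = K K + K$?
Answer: $- \frac{2}{593} \approx -0.0033727$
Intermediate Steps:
$z{\left(K \right)} = K + K^{2}$ ($z{\left(K \right)} = K^{2} + K = K + K^{2}$)
$o{\left(q,a \right)} = -2$
$x = \frac{1}{593} \approx 0.0016863$
$x o{\left(L{\left(z{\left(2 \right)},0 \right)},-21 \right)} = \frac{1}{593} \left(-2\right) = - \frac{2}{593}$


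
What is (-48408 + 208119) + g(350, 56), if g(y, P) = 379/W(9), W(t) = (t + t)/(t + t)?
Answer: 160090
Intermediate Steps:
W(t) = 1 (W(t) = (2*t)/((2*t)) = (2*t)*(1/(2*t)) = 1)
g(y, P) = 379 (g(y, P) = 379/1 = 379*1 = 379)
(-48408 + 208119) + g(350, 56) = (-48408 + 208119) + 379 = 159711 + 379 = 160090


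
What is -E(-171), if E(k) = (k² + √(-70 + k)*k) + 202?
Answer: -29443 + 171*I*√241 ≈ -29443.0 + 2654.6*I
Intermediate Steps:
E(k) = 202 + k² + k*√(-70 + k) (E(k) = (k² + k*√(-70 + k)) + 202 = 202 + k² + k*√(-70 + k))
-E(-171) = -(202 + (-171)² - 171*√(-70 - 171)) = -(202 + 29241 - 171*I*√241) = -(29443 - 171*I*√241) = -29443 + 171*I*√241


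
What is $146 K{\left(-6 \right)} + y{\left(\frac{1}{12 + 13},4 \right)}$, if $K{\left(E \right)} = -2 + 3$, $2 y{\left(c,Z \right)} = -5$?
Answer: $\frac{287}{2} \approx 143.5$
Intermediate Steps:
$y{\left(c,Z \right)} = - \frac{5}{2}$ ($y{\left(c,Z \right)} = \frac{1}{2} \left(-5\right) = - \frac{5}{2}$)
$K{\left(E \right)} = 1$
$146 K{\left(-6 \right)} + y{\left(\frac{1}{12 + 13},4 \right)} = 146 \cdot 1 - \frac{5}{2} = 146 - \frac{5}{2} = \frac{287}{2}$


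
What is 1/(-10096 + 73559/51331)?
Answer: -51331/518164217 ≈ -9.9063e-5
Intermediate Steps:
1/(-10096 + 73559/51331) = 1/(-518164217/51331) = -51331/518164217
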